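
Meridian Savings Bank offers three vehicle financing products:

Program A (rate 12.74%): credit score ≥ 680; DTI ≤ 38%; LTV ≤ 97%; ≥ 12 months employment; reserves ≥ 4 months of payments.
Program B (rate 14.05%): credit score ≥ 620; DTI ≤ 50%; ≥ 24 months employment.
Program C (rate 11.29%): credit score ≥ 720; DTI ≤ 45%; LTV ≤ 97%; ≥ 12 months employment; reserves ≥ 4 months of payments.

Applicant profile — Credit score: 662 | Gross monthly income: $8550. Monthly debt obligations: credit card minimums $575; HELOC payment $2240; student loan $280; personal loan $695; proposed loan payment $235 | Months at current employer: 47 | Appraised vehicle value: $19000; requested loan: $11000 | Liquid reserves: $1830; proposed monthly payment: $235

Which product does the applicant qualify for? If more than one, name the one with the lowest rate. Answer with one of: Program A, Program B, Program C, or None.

Total debts = (575 + 2,240 + 280 + 695 + 235) = 4,025; DTI = 4,025/8,550 = 47.1%.
LTV = 11,000/19,000 = 57.9%.
Reserves = 1,830/235 = 7.8 months.
Program A: score 662 < 680; DTI 47.1% > 38%; LTV 57.9% ≤ 97%; employment 47 ≥ 12 mo; reserves 7.8 ≥ 4 mo → does not qualify.
Program B: score 662 ≥ 620; DTI 47.1% ≤ 50%; employment 47 ≥ 24 mo → qualifies.
Program C: score 662 < 720; DTI 47.1% > 45%; LTV 57.9% ≤ 97%; employment 47 ≥ 12 mo; reserves 7.8 ≥ 4 mo → does not qualify.

Program B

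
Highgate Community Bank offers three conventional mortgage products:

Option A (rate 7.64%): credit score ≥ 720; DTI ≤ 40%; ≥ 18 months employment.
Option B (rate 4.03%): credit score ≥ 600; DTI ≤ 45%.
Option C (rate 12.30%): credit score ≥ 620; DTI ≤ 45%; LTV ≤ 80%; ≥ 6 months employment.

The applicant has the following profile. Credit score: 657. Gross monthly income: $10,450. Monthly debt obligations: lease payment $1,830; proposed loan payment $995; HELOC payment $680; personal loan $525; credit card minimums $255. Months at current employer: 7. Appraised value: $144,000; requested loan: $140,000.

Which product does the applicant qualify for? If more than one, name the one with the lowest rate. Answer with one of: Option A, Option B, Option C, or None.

Option B

Total debts = (1,830 + 995 + 680 + 525 + 255) = 4,285; DTI = 4,285/10,450 = 41%.
LTV = 140,000/144,000 = 97.2%.
Option A: score 657 < 720; DTI 41% > 40%; employment 7 < 18 mo → does not qualify.
Option B: score 657 ≥ 600; DTI 41% ≤ 45% → qualifies.
Option C: score 657 ≥ 620; DTI 41% ≤ 45%; LTV 97.2% > 80%; employment 7 ≥ 6 mo → does not qualify.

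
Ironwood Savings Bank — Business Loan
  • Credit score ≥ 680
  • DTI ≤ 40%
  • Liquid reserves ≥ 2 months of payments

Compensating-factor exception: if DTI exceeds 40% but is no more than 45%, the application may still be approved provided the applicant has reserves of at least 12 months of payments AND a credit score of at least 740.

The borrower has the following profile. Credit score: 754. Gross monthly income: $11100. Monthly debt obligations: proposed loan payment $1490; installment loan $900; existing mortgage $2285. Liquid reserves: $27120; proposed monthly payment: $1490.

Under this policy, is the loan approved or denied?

Approved

Credit score 754 ≥ 680 (meets base)
Total debts = (1,490 + 900 + 2,285) = 4,675. DTI: 4,675 ÷ 11,100 = 42.1%, over the 40% base limit.
Liquid reserves cover 27,120/1,490 = 18.2 months — ≥ 2 required
42.1% falls in the override range (40%–45%), so the compensating-factor test applies.
Reserves 18.2 ≥ 12 months; credit score 754 ≥ 740.
Both compensating conditions met → exception applies.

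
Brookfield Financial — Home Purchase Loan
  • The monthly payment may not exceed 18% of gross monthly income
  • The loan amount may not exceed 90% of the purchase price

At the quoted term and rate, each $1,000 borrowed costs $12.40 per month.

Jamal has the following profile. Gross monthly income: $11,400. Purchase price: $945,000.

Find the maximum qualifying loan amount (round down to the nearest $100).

Payment cap: 18% × $11,400 = $2,052/month.
At $12.40 per $1,000, that supports 2,052/12.40 × 1,000 ≈ $165,483 → $165,400.
LTV cap: 90% × $945,000 = $850,500 → $850,500.
Binding constraint: payment-to-income.

$165,400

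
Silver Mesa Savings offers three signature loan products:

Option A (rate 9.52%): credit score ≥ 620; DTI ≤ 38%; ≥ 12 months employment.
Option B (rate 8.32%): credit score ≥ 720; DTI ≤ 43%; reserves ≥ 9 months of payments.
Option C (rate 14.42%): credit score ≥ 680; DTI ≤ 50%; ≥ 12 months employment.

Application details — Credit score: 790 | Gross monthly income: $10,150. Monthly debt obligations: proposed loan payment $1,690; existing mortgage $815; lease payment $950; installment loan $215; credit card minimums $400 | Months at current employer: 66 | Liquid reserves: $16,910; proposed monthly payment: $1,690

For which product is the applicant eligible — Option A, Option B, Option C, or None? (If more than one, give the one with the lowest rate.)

Option B

Total debts = (1,690 + 815 + 950 + 215 + 400) = 4,070; DTI = 4,070/10,150 = 40.1%.
Reserves = 16,910/1,690 = 10.0 months.
Option A: score 790 ≥ 620; DTI 40.1% > 38%; employment 66 ≥ 12 mo → does not qualify.
Option B: score 790 ≥ 720; DTI 40.1% ≤ 43%; reserves 10.0 ≥ 9 mo → qualifies.
Option C: score 790 ≥ 680; DTI 40.1% ≤ 50%; employment 66 ≥ 12 mo → qualifies.
Qualifying: Option B, Option C. Lowest rate is 8.32% → Option B.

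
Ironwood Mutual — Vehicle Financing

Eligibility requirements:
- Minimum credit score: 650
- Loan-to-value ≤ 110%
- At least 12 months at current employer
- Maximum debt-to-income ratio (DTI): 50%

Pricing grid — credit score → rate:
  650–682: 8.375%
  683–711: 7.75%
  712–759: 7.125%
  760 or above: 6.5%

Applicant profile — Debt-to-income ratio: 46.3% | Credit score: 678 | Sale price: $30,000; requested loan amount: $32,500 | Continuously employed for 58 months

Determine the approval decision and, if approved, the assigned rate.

Approved at 8.375%

Credit score 678 ≥ 650 (meets minimum)
Employment 58 ≥ 12 months
LTV: 32,500 ÷ 30,000 = 108.3%, within 110% cap
Debt-to-income 46.3% vs 50% cap — pass
All requirements met. Score 678 falls in the 650–682 tier → 8.375%.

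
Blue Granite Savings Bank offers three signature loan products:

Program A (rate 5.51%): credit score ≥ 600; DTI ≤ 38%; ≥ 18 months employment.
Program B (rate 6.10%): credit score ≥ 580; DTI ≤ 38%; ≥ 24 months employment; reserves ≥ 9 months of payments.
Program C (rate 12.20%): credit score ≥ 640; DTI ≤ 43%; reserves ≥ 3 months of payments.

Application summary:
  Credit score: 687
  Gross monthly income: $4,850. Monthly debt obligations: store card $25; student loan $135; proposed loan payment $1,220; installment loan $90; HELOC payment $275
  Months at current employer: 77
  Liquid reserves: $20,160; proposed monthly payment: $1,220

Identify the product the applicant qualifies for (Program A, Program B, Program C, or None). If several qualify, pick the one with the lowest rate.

Total debts = (25 + 135 + 1,220 + 90 + 275) = 1,745; DTI = 1,745/4,850 = 36%.
Reserves = 20,160/1,220 = 16.5 months.
Program A: score 687 ≥ 600; DTI 36% ≤ 38%; employment 77 ≥ 18 mo → qualifies.
Program B: score 687 ≥ 580; DTI 36% ≤ 38%; employment 77 ≥ 24 mo; reserves 16.5 ≥ 9 mo → qualifies.
Program C: score 687 ≥ 640; DTI 36% ≤ 43%; reserves 16.5 ≥ 3 mo → qualifies.
Qualifying: Program A, Program B, Program C. Lowest rate is 5.51% → Program A.

Program A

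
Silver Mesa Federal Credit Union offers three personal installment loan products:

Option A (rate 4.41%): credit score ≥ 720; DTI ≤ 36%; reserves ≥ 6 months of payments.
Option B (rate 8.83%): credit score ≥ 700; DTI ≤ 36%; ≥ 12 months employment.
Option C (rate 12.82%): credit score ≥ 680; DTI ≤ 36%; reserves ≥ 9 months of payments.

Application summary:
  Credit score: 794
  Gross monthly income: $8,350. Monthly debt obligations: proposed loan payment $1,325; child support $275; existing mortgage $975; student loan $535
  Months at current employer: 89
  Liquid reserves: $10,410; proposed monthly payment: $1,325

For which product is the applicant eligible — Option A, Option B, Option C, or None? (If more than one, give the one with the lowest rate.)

Total debts = (1,325 + 275 + 975 + 535) = 3,110; DTI = 3,110/8,350 = 37.2%.
Reserves = 10,410/1,325 = 7.9 months.
Option A: score 794 ≥ 720; DTI 37.2% > 36%; reserves 7.9 ≥ 6 mo → does not qualify.
Option B: score 794 ≥ 700; DTI 37.2% > 36%; employment 89 ≥ 12 mo → does not qualify.
Option C: score 794 ≥ 680; DTI 37.2% > 36%; reserves 7.9 < 9 mo → does not qualify.

None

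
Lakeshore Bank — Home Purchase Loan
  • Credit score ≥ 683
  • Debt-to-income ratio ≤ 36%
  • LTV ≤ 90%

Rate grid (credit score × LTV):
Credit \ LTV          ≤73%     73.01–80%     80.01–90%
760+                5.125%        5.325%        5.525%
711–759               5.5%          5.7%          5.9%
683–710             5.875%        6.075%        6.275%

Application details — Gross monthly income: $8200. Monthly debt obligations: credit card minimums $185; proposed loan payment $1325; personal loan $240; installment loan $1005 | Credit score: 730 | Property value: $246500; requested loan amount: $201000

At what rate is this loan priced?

5.9%

Credit score 730 ≥ 683; Total monthly debts = (185 + 1,325 + 240 + 1,005) = 2,755. DTI = 2,755/8,200 = 33.6% ≤ 36%
LTV = 201,000/246,500 = 81.5% ≤ 90%
Row: 730 falls in 711–759. Column: 81.5% falls in 80.01–90%. Rate = 5.9%.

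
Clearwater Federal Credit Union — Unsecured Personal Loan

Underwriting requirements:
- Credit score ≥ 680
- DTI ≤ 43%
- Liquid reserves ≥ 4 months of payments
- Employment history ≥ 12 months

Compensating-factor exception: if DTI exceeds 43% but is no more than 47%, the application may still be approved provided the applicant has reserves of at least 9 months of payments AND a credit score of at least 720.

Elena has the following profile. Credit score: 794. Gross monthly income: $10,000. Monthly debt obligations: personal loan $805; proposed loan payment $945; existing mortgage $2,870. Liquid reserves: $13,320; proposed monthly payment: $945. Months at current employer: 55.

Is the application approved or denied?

Credit score 794 ≥ 680 (meets base)
Total debts = (805 + 945 + 2,870) = 4,620. DTI: 4,620 ÷ 10,000 = 46.2%, over the 43% base limit.
Reserves = 13,320/945 = 14.1 months ≥ 4
Employment 55 ≥ 12 months
DTI 46.2% is within the 43%–47% exception band; checking compensating factors.
Reserves 14.1 ≥ 9 months; credit score 794 ≥ 720.
Both compensating conditions met → exception applies.

Approved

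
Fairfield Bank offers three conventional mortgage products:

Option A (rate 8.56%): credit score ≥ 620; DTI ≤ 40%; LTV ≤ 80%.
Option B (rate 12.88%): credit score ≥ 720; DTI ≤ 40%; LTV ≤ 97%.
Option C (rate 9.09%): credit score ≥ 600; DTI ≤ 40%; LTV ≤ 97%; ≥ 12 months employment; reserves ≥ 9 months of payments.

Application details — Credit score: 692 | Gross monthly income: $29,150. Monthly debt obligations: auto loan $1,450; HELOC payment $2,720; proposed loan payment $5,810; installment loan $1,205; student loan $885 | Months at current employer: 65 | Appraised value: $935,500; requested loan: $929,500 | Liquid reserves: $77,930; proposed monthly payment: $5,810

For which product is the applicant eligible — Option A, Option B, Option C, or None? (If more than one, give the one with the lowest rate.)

None

Total debts = (1,450 + 2,720 + 5,810 + 1,205 + 885) = 12,070; DTI = 12,070/29,150 = 41.4%.
LTV = 929,500/935,500 = 99.4%.
Reserves = 77,930/5,810 = 13.4 months.
Option A: score 692 ≥ 620; DTI 41.4% > 40%; LTV 99.4% > 80% → does not qualify.
Option B: score 692 < 720; DTI 41.4% > 40%; LTV 99.4% > 97% → does not qualify.
Option C: score 692 ≥ 600; DTI 41.4% > 40%; LTV 99.4% > 97%; employment 65 ≥ 12 mo; reserves 13.4 ≥ 9 mo → does not qualify.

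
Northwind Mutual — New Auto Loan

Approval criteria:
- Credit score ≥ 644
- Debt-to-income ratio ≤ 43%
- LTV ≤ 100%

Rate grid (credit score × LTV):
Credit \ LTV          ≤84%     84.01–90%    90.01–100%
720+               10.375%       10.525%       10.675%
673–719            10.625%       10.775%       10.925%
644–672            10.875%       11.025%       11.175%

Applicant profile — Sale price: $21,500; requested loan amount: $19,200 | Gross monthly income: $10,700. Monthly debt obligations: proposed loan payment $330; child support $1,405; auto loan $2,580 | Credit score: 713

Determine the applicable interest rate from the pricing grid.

Credit score 713 ≥ 644; Total monthly debts = (330 + 1,405 + 2,580) = 4,315. DTI = 4,315/10,700 = 40.3% ≤ 43%
LTV: 19,200 ÷ 21,500 = 89.3%, within 100% cap
Row: 713 falls in 673–719. Column: 89.3% falls in 84.01–90%. Rate = 10.775%.

10.775%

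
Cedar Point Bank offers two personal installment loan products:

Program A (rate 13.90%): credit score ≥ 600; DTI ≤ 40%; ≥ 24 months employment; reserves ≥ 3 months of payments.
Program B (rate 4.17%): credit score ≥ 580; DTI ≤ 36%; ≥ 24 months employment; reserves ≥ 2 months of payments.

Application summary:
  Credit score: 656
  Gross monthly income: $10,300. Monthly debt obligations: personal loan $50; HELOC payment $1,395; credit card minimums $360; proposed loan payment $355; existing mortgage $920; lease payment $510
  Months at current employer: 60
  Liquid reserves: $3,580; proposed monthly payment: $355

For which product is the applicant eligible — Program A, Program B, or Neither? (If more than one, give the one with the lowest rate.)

Total debts = (50 + 1,395 + 360 + 355 + 920 + 510) = 3,590; DTI = 3,590/10,300 = 34.9%.
Reserves = 3,580/355 = 10.1 months.
Program A: score 656 ≥ 600; DTI 34.9% ≤ 40%; employment 60 ≥ 24 mo; reserves 10.1 ≥ 3 mo → qualifies.
Program B: score 656 ≥ 580; DTI 34.9% ≤ 36%; employment 60 ≥ 24 mo; reserves 10.1 ≥ 2 mo → qualifies.
Qualifying: Program A, Program B. Lowest rate is 4.17% → Program B.

Program B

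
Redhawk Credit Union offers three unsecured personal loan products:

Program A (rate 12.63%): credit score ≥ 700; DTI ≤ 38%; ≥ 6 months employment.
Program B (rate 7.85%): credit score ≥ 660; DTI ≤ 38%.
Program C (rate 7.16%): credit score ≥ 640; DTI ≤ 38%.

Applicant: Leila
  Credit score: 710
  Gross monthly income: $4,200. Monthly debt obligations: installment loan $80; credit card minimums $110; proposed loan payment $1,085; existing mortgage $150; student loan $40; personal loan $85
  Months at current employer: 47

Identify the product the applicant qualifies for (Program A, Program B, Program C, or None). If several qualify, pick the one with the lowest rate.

Program C

Total debts = (80 + 110 + 1,085 + 150 + 40 + 85) = 1,550; DTI = 1,550/4,200 = 36.9%.
Program A: score 710 ≥ 700; DTI 36.9% ≤ 38%; employment 47 ≥ 6 mo → qualifies.
Program B: score 710 ≥ 660; DTI 36.9% ≤ 38% → qualifies.
Program C: score 710 ≥ 640; DTI 36.9% ≤ 38% → qualifies.
Qualifying: Program A, Program B, Program C. Lowest rate is 7.16% → Program C.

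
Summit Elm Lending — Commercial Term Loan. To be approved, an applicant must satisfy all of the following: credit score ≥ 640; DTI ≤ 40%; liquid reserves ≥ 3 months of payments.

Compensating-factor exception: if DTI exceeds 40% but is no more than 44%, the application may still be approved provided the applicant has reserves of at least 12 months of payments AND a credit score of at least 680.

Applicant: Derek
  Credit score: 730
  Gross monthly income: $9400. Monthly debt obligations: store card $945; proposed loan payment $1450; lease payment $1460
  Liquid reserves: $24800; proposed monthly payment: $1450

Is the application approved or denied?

Approved

Credit score 730 ≥ 640 (meets base)
Total debts = (945 + 1,450 + 1,460) = 3,855. DTI: 3,855 ÷ 9,400 = 41%, over the 40% base limit.
Liquid reserves cover 24,800/1,450 = 17.1 months — ≥ 3 required
DTI 41% is within the 40%–44% exception band; checking compensating factors.
Override check — reserves: 17.1 mo (ok); score: 730 (ok).
Both compensating conditions met → exception applies.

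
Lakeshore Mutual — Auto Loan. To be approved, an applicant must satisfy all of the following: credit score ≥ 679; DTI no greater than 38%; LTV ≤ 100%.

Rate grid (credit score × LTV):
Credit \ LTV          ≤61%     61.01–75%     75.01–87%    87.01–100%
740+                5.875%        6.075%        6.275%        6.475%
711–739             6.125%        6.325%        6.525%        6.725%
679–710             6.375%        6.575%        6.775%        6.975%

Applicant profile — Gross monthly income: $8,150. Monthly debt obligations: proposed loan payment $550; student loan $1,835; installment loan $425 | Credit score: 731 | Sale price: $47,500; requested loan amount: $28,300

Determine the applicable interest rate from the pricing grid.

6.125%

Credit score 731 ≥ 679; Total monthly debts = (550 + 1,835 + 425) = 2,810. DTI = 2,810/8,150 = 34.5% ≤ 38%
LTV = 28,300/47,500 = 59.6% ≤ 100%
Score 731 is in the 711–739 band; LTV 59.6% is in the ≤61% band → 6.125%.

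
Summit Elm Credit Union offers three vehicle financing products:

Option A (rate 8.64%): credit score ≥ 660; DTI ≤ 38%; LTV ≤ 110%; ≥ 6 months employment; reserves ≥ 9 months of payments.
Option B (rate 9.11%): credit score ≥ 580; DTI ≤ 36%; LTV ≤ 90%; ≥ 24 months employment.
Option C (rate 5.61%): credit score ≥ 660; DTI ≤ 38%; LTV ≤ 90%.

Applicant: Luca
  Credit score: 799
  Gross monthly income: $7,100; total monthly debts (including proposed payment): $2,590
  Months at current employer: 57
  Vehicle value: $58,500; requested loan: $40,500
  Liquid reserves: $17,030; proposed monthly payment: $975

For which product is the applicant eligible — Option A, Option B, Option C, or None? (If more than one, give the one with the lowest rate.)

Option C

DTI = 2,590/7,100 = 36.5%.
LTV = 40,500/58,500 = 69.2%.
Reserves = 17,030/975 = 17.5 months.
Option A: score 799 ≥ 660; DTI 36.5% ≤ 38%; LTV 69.2% ≤ 110%; employment 57 ≥ 6 mo; reserves 17.5 ≥ 9 mo → qualifies.
Option B: score 799 ≥ 580; DTI 36.5% > 36%; LTV 69.2% ≤ 90%; employment 57 ≥ 24 mo → does not qualify.
Option C: score 799 ≥ 660; DTI 36.5% ≤ 38%; LTV 69.2% ≤ 90% → qualifies.
Qualifying: Option A, Option C. Lowest rate is 5.61% → Option C.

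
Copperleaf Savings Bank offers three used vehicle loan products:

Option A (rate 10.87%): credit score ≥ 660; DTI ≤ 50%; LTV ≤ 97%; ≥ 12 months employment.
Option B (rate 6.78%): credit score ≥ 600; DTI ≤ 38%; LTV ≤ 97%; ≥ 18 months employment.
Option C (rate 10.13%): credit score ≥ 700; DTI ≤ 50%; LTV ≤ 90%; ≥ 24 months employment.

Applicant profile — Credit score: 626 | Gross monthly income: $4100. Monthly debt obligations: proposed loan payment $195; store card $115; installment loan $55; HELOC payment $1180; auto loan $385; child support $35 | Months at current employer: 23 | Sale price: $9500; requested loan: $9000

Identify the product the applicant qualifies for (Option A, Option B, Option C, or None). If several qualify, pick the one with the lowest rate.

None

Total debts = (195 + 115 + 55 + 1,180 + 385 + 35) = 1,965; DTI = 1,965/4,100 = 47.9%.
LTV = 9,000/9,500 = 94.7%.
Option A: score 626 < 660; DTI 47.9% ≤ 50%; LTV 94.7% ≤ 97%; employment 23 ≥ 12 mo → does not qualify.
Option B: score 626 ≥ 600; DTI 47.9% > 38%; LTV 94.7% ≤ 97%; employment 23 ≥ 18 mo → does not qualify.
Option C: score 626 < 700; DTI 47.9% ≤ 50%; LTV 94.7% > 90%; employment 23 < 24 mo → does not qualify.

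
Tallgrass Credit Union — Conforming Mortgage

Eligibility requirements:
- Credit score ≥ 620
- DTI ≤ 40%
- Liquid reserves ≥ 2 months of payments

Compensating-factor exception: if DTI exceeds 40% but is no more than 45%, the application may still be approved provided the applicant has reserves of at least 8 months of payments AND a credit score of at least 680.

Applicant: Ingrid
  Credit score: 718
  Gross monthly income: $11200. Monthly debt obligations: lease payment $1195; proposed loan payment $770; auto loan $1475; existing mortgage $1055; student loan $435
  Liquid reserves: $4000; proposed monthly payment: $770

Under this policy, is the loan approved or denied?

Denied

Credit score 718 ≥ 620 (meets base)
Total debts = (1,195 + 770 + 1,475 + 1,055 + 435) = 4,930. DTI: 4,930 ÷ 11,200 = 44%, over the 40% base limit.
Reserves = 4,000/770 = 5.2 months ≥ 2
44% falls in the override range (40%–45%), so the compensating-factor test applies.
Reserves 5.2 < 8 months; credit score 718 ≥ 680.
Compensating-factor requirement not fully met.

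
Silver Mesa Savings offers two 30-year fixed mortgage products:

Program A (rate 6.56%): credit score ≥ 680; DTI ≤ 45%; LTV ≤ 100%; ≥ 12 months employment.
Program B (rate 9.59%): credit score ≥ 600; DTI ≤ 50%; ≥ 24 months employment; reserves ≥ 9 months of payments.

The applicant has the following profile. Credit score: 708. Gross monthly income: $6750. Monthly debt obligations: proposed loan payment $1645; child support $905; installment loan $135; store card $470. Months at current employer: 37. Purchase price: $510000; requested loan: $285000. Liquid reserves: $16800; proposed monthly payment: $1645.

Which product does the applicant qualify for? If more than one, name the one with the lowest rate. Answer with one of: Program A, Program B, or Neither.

Program B

Total debts = (1,645 + 905 + 135 + 470) = 3,155; DTI = 3,155/6,750 = 46.7%.
LTV = 285,000/510,000 = 55.9%.
Reserves = 16,800/1,645 = 10.2 months.
Program A: score 708 ≥ 680; DTI 46.7% > 45%; LTV 55.9% ≤ 100%; employment 37 ≥ 12 mo → does not qualify.
Program B: score 708 ≥ 600; DTI 46.7% ≤ 50%; employment 37 ≥ 24 mo; reserves 10.2 ≥ 9 mo → qualifies.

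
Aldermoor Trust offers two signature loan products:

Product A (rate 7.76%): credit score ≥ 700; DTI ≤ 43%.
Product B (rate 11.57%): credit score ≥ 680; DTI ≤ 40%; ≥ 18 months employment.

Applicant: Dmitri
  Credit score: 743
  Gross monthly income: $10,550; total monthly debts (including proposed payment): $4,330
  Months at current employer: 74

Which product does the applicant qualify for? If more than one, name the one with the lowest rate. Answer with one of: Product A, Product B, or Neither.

DTI = 4,330/10,550 = 41%.
Product A: score 743 ≥ 700; DTI 41% ≤ 43% → qualifies.
Product B: score 743 ≥ 680; DTI 41% > 40%; employment 74 ≥ 18 mo → does not qualify.

Product A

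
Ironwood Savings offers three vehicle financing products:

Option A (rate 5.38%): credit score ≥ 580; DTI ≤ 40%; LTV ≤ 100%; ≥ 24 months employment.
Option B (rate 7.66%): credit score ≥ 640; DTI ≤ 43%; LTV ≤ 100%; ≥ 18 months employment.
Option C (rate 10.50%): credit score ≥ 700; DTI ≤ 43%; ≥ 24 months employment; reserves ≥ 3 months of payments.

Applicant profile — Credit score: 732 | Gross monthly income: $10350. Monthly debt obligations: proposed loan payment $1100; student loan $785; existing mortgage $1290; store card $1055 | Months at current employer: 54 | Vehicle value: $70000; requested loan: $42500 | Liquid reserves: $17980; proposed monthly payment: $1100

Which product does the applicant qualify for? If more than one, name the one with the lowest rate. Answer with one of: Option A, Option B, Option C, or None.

Total debts = (1,100 + 785 + 1,290 + 1,055) = 4,230; DTI = 4,230/10,350 = 40.9%.
LTV = 42,500/70,000 = 60.7%.
Reserves = 17,980/1,100 = 16.3 months.
Option A: score 732 ≥ 580; DTI 40.9% > 40%; LTV 60.7% ≤ 100%; employment 54 ≥ 24 mo → does not qualify.
Option B: score 732 ≥ 640; DTI 40.9% ≤ 43%; LTV 60.7% ≤ 100%; employment 54 ≥ 18 mo → qualifies.
Option C: score 732 ≥ 700; DTI 40.9% ≤ 43%; employment 54 ≥ 24 mo; reserves 16.3 ≥ 3 mo → qualifies.
Qualifying: Option B, Option C. Lowest rate is 7.66% → Option B.

Option B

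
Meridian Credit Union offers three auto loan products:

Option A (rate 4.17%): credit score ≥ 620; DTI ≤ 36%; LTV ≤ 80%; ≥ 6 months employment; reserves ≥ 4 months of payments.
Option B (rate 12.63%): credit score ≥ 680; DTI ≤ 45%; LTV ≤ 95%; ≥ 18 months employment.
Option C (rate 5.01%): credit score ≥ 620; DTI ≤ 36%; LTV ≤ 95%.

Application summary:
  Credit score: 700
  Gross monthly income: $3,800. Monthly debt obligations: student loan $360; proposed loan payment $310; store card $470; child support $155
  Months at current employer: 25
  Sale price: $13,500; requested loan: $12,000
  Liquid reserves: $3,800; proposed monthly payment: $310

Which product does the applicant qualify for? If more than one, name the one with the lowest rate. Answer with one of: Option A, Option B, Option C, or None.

Total debts = (360 + 310 + 470 + 155) = 1,295; DTI = 1,295/3,800 = 34.1%.
LTV = 12,000/13,500 = 88.9%.
Reserves = 3,800/310 = 12.3 months.
Option A: score 700 ≥ 620; DTI 34.1% ≤ 36%; LTV 88.9% > 80%; employment 25 ≥ 6 mo; reserves 12.3 ≥ 4 mo → does not qualify.
Option B: score 700 ≥ 680; DTI 34.1% ≤ 45%; LTV 88.9% ≤ 95%; employment 25 ≥ 18 mo → qualifies.
Option C: score 700 ≥ 620; DTI 34.1% ≤ 36%; LTV 88.9% ≤ 95% → qualifies.
Qualifying: Option B, Option C. Lowest rate is 5.01% → Option C.

Option C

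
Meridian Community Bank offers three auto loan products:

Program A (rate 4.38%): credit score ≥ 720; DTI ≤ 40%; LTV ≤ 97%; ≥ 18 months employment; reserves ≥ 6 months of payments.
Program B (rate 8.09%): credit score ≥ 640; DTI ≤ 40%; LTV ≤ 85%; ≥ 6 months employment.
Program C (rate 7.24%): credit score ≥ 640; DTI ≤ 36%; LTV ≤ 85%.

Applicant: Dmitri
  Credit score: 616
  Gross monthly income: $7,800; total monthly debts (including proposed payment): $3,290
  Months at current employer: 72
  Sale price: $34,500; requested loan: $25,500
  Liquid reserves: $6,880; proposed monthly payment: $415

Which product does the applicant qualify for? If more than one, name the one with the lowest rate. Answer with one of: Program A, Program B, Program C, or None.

DTI = 3,290/7,800 = 42.2%.
LTV = 25,500/34,500 = 73.9%.
Reserves = 6,880/415 = 16.6 months.
Program A: score 616 < 720; DTI 42.2% > 40%; LTV 73.9% ≤ 97%; employment 72 ≥ 18 mo; reserves 16.6 ≥ 6 mo → does not qualify.
Program B: score 616 < 640; DTI 42.2% > 40%; LTV 73.9% ≤ 85%; employment 72 ≥ 6 mo → does not qualify.
Program C: score 616 < 640; DTI 42.2% > 36%; LTV 73.9% ≤ 85% → does not qualify.

None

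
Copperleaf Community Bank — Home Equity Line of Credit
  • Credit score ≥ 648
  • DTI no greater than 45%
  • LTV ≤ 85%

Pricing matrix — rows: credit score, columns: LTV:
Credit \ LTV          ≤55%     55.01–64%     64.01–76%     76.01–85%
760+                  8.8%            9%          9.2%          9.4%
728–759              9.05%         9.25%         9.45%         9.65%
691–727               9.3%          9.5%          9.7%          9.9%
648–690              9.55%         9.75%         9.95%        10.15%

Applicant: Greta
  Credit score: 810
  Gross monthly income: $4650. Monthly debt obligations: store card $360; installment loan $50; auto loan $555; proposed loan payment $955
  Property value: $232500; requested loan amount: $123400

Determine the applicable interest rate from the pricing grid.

8.8%

Credit score 810 ≥ 648; Total monthly debts = (360 + 50 + 555 + 955) = 1,920. DTI: 1,920 ÷ 4,650 = 41.3%, within the 45% cap
Loan-to-value = 123,400/232,500 = 53.1% — pass (85% max)
Credit 810 → row 760+; LTV 53.1% → column ≤55%. Grid cell → 8.8%.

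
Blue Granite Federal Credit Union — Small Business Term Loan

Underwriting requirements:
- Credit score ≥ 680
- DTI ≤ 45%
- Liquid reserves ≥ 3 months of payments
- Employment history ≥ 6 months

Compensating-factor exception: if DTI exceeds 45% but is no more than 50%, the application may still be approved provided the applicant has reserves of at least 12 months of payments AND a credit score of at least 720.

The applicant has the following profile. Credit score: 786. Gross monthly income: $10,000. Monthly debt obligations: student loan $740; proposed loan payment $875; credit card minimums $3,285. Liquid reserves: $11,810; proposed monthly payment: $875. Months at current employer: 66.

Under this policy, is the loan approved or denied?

Approved

Credit score 786 ≥ 680 (meets base)
Total debts = (740 + 875 + 3,285) = 4,900. DTI: 4,900 ÷ 10,000 = 49%, over the 45% base limit.
Reserves: 11,810 ÷ 875 = 13.5 months (meets 3-month minimum)
Employment 66 ≥ 6 months
DTI 49% is within the 45%–50% exception band; checking compensating factors.
Override check — reserves: 13.5 mo (ok); score: 786 (ok).
Both override conditions satisfied; DTI exception granted.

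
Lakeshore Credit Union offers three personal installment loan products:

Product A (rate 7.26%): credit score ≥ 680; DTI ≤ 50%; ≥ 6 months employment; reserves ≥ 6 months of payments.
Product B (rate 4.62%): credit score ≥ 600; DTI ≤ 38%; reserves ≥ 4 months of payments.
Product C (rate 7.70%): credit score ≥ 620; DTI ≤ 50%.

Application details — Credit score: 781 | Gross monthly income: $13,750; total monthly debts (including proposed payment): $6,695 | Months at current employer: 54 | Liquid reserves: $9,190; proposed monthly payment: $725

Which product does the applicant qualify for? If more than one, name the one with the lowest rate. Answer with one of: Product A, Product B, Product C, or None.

DTI = 6,695/13,750 = 48.7%.
Reserves = 9,190/725 = 12.7 months.
Product A: score 781 ≥ 680; DTI 48.7% ≤ 50%; employment 54 ≥ 6 mo; reserves 12.7 ≥ 6 mo → qualifies.
Product B: score 781 ≥ 600; DTI 48.7% > 38%; reserves 12.7 ≥ 4 mo → does not qualify.
Product C: score 781 ≥ 620; DTI 48.7% ≤ 50% → qualifies.
Qualifying: Product A, Product C. Lowest rate is 7.26% → Product A.

Product A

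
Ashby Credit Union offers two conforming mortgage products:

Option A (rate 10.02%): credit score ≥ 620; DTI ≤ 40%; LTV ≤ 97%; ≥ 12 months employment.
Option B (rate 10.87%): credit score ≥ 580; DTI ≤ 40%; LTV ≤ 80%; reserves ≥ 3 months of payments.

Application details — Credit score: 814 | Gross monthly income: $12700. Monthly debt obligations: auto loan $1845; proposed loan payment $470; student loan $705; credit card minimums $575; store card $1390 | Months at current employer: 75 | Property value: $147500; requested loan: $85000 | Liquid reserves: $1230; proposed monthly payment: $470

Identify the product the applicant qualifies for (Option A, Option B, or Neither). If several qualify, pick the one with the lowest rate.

Total debts = (1,845 + 470 + 705 + 575 + 1,390) = 4,985; DTI = 4,985/12,700 = 39.3%.
LTV = 85,000/147,500 = 57.6%.
Reserves = 1,230/470 = 2.6 months.
Option A: score 814 ≥ 620; DTI 39.3% ≤ 40%; LTV 57.6% ≤ 97%; employment 75 ≥ 12 mo → qualifies.
Option B: score 814 ≥ 580; DTI 39.3% ≤ 40%; LTV 57.6% ≤ 80%; reserves 2.6 < 3 mo → does not qualify.

Option A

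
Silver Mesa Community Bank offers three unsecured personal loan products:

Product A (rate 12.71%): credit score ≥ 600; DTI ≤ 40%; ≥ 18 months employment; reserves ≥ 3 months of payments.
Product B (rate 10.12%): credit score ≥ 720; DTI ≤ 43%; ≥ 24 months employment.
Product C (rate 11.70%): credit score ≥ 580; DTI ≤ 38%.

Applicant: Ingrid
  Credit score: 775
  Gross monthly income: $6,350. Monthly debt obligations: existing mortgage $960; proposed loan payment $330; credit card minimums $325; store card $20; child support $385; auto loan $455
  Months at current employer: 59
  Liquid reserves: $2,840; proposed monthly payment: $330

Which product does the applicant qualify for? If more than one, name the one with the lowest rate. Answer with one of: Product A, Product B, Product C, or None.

Total debts = (960 + 330 + 325 + 20 + 385 + 455) = 2,475; DTI = 2,475/6,350 = 39%.
Reserves = 2,840/330 = 8.6 months.
Product A: score 775 ≥ 600; DTI 39% ≤ 40%; employment 59 ≥ 18 mo; reserves 8.6 ≥ 3 mo → qualifies.
Product B: score 775 ≥ 720; DTI 39% ≤ 43%; employment 59 ≥ 24 mo → qualifies.
Product C: score 775 ≥ 580; DTI 39% > 38% → does not qualify.
Qualifying: Product A, Product B. Lowest rate is 10.12% → Product B.

Product B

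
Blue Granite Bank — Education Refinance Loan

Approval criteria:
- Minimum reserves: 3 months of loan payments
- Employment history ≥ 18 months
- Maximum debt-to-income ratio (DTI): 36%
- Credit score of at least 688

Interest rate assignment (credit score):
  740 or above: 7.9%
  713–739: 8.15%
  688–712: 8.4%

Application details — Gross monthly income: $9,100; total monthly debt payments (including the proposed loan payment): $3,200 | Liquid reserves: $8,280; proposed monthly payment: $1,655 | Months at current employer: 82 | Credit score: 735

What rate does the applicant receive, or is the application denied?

Credit score 735 ≥ 688 (meets minimum)
Employment 82 ≥ 18 months
DTI: 3,200 ÷ 9,100 = 35.2%, within the 36% cap
Liquid reserves cover 8,280/1,655 = 5.0 months — ≥ 3 required
All requirements met. Score 735 falls in the 713–739 tier → 8.15%.

Approved at 8.15%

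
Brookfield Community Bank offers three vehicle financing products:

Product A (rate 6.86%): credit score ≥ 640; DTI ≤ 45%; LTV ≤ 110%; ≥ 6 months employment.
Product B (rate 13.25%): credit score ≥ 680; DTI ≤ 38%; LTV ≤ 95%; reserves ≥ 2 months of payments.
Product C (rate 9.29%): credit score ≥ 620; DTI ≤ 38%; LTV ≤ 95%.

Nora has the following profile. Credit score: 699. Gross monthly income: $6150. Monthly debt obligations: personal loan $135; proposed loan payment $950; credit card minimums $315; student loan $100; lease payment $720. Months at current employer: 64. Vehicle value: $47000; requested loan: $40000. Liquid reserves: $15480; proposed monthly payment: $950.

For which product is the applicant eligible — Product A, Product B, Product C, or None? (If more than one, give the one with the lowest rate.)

Total debts = (135 + 950 + 315 + 100 + 720) = 2,220; DTI = 2,220/6,150 = 36.1%.
LTV = 40,000/47,000 = 85.1%.
Reserves = 15,480/950 = 16.3 months.
Product A: score 699 ≥ 640; DTI 36.1% ≤ 45%; LTV 85.1% ≤ 110%; employment 64 ≥ 6 mo → qualifies.
Product B: score 699 ≥ 680; DTI 36.1% ≤ 38%; LTV 85.1% ≤ 95%; reserves 16.3 ≥ 2 mo → qualifies.
Product C: score 699 ≥ 620; DTI 36.1% ≤ 38%; LTV 85.1% ≤ 95% → qualifies.
Qualifying: Product A, Product B, Product C. Lowest rate is 6.86% → Product A.

Product A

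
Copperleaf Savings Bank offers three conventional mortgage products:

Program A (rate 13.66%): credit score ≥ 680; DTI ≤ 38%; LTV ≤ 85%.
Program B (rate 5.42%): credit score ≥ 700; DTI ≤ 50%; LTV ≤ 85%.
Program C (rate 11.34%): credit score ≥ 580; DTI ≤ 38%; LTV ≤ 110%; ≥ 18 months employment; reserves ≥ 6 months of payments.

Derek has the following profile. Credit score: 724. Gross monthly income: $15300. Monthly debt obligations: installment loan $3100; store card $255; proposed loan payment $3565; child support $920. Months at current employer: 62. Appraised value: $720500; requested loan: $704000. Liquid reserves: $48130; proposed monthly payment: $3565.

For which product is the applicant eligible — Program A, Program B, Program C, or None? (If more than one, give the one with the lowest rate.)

None

Total debts = (3,100 + 255 + 3,565 + 920) = 7,840; DTI = 7,840/15,300 = 51.2%.
LTV = 704,000/720,500 = 97.7%.
Reserves = 48,130/3,565 = 13.5 months.
Program A: score 724 ≥ 680; DTI 51.2% > 38%; LTV 97.7% > 85% → does not qualify.
Program B: score 724 ≥ 700; DTI 51.2% > 50%; LTV 97.7% > 85% → does not qualify.
Program C: score 724 ≥ 580; DTI 51.2% > 38%; LTV 97.7% ≤ 110%; employment 62 ≥ 18 mo; reserves 13.5 ≥ 6 mo → does not qualify.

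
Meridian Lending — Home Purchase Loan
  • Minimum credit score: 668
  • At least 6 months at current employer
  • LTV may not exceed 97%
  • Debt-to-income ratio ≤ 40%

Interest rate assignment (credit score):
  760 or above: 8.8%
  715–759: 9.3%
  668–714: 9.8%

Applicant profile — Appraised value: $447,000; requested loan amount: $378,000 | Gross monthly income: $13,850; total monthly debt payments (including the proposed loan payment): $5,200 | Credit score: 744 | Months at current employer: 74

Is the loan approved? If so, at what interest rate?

Approved at 9.3%

Credit score 744 ≥ 668 (meets minimum)
Employment 74 ≥ 6 months
Debt-to-income = 5,200/13,850 = 37.5% — meets 40% limit
LTV = 378,000/447,000 = 84.6% ≤ 97%
All requirements met. Score 744 falls in the 715–759 tier → 9.3%.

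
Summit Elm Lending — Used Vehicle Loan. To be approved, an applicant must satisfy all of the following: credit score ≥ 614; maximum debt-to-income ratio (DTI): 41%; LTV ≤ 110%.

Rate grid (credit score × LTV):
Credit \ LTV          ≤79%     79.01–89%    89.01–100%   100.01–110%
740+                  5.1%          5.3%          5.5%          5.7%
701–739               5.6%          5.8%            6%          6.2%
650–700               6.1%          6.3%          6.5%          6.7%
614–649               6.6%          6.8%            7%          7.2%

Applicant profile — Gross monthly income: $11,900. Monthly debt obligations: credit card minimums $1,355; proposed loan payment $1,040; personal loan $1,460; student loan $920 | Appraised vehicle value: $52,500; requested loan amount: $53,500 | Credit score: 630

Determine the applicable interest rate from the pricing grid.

7.2%

Credit score 630 ≥ 614; Total monthly debts = (1,355 + 1,040 + 1,460 + 920) = 4,775. Debt-to-income = 4,775/11,900 = 40.1% — meets 41% limit
LTV = 53,500/52,500 = 101.9% ≤ 110%
Row: 630 falls in 614–649. Column: 101.9% falls in 100.01–110%. Rate = 7.2%.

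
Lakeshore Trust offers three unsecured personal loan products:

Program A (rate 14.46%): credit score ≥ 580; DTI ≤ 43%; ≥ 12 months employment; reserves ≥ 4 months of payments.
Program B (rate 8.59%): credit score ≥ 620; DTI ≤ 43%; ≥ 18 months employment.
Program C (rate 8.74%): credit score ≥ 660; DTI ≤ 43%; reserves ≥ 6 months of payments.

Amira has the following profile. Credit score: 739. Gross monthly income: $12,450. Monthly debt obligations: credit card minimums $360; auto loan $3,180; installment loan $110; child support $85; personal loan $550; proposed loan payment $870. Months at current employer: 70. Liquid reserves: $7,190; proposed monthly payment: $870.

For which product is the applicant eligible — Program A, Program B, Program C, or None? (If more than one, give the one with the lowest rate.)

Program B

Total debts = (360 + 3,180 + 110 + 85 + 550 + 870) = 5,155; DTI = 5,155/12,450 = 41.4%.
Reserves = 7,190/870 = 8.3 months.
Program A: score 739 ≥ 580; DTI 41.4% ≤ 43%; employment 70 ≥ 12 mo; reserves 8.3 ≥ 4 mo → qualifies.
Program B: score 739 ≥ 620; DTI 41.4% ≤ 43%; employment 70 ≥ 18 mo → qualifies.
Program C: score 739 ≥ 660; DTI 41.4% ≤ 43%; reserves 8.3 ≥ 6 mo → qualifies.
Qualifying: Program A, Program B, Program C. Lowest rate is 8.59% → Program B.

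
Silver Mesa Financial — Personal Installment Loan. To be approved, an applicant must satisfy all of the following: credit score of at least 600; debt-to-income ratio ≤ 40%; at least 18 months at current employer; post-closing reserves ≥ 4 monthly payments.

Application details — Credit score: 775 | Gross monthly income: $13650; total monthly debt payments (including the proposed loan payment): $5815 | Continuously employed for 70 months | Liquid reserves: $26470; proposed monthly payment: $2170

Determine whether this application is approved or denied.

Credit score 775 ≥ 600 (meets)
DTI = 5,815/13,650 = 42.6% > 40%
Employment 70 ≥ 18 months
Liquid reserves cover 26,470/2,170 = 12.2 months — ≥ 4 required
Fails on DTI.

Denied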